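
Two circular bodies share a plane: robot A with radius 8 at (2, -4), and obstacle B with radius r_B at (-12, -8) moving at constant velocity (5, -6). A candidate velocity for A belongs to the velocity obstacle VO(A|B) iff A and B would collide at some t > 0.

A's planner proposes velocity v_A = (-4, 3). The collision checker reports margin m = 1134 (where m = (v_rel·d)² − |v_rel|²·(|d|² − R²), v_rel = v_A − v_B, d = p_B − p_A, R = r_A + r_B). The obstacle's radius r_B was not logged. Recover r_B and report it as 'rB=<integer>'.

m = 1134
d = (-14, -4);  v_rel = (-9, 9),  |v_rel|² = 162
v_rel×d = (-9)·(-4) − (9)·(-14) = 162
since m = R²·162 − 162²:  R² = (26244 + 1134) / 162 = 169
R = √169 = 13  ⇒  r_B = 13 − 8 = 5

rB=5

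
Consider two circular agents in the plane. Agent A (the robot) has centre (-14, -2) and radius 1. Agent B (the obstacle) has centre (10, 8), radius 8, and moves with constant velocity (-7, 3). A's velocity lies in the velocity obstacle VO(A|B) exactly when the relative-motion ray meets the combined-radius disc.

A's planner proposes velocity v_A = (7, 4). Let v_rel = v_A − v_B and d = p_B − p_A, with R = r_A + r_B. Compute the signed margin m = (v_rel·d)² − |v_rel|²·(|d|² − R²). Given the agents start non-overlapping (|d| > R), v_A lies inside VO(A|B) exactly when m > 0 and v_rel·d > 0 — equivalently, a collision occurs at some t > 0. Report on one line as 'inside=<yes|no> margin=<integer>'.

d = (24, 10),  |d|² = 676;  R = 1+8 = 9,  c = 676−9² = 595
v_rel = (14, 1),  |v_rel|² = 197;  v_rel·d = (14)·(24) + (1)·(10) = 346
197·t² − 692·t + 595 = 0  ⇒  m = 346² − 197·595 = 2501
m = 2501 > 0,  v_rel·d = 346 > 0  ⇒  inside

inside=yes margin=2501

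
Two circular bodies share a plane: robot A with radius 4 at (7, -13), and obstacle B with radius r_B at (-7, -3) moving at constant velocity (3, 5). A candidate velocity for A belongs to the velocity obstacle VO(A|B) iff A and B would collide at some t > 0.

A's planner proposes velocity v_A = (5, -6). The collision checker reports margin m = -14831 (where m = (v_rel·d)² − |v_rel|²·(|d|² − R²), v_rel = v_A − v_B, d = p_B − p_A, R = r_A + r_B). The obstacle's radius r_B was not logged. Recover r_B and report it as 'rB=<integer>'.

m = -14831
d = (-14, 10);  v_rel = (2, -11),  |v_rel|² = 125
v_rel×d = (2)·(10) − (-11)·(-14) = -134
since m = R²·125 − (-134)²:  R² = (17956 + -14831) / 125 = 25
R = √25 = 5  ⇒  r_B = 5 − 4 = 1

rB=1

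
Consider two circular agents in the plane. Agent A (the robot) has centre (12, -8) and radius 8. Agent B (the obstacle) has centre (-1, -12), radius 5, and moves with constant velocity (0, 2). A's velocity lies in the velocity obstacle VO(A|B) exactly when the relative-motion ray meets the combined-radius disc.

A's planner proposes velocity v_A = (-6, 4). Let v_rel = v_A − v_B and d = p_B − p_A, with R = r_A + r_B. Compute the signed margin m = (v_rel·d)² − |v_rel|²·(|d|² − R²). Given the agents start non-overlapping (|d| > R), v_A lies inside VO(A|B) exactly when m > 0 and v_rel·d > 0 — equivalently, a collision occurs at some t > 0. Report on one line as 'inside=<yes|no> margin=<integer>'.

d = (-13, -4),  |d|² = 185;  R = 8+5 = 13,  c = 185−13² = 16
v_rel = (-6, 2),  |v_rel|² = 40;  v_rel·d = (-6)·(-13) + (2)·(-4) = 70
40·t² − 140·t + 16 = 0  ⇒  m = 70² − 40·16 = 4260
m = 4260 > 0,  v_rel·d = 70 > 0  ⇒  inside

inside=yes margin=4260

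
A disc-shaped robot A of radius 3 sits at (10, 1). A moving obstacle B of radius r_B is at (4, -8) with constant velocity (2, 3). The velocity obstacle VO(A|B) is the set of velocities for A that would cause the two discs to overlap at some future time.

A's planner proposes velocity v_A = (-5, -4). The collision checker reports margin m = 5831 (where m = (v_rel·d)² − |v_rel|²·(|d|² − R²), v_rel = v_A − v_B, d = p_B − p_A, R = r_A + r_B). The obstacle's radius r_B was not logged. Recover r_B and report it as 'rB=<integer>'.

m = 5831
d = (-6, -9);  v_rel = (-7, -7),  |v_rel|² = 98
v_rel×d = (-7)·(-9) − (-7)·(-6) = 21
since m = R²·98 − 21²:  R² = (441 + 5831) / 98 = 64
R = √64 = 8  ⇒  r_B = 8 − 3 = 5

rB=5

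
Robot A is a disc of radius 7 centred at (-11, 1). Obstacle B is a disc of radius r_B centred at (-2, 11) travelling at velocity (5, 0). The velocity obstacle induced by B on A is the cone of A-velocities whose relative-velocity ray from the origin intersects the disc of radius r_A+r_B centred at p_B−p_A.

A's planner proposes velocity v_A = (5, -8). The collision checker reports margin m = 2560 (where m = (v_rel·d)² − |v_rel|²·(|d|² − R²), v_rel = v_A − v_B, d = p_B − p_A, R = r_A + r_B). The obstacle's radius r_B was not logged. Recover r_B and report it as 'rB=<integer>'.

m = 2560
d = (9, 10);  v_rel = (0, -8),  |v_rel|² = 64
v_rel×d = (0)·(10) − (-8)·(9) = 72
since m = R²·64 − 72²:  R² = (5184 + 2560) / 64 = 121
R = √121 = 11  ⇒  r_B = 11 − 7 = 4

rB=4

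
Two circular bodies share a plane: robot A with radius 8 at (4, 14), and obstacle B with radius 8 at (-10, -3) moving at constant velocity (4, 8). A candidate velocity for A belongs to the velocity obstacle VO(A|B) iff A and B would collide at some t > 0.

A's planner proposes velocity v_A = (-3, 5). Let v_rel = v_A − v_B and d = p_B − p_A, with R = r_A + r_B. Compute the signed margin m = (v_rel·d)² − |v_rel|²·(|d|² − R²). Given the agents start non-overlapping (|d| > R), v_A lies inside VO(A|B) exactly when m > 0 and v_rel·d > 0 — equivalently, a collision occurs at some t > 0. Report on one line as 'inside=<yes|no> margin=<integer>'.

d = (-14, -17),  |d|² = 485;  R = 8+8 = 16,  c = 485−16² = 229
v_rel = (-7, -3),  |v_rel|² = 58;  v_rel·d = (-7)·(-14) + (-3)·(-17) = 149
58·t² − 298·t + 229 = 0  ⇒  m = 149² − 58·229 = 8919
m = 8919 > 0,  v_rel·d = 149 > 0  ⇒  inside

inside=yes margin=8919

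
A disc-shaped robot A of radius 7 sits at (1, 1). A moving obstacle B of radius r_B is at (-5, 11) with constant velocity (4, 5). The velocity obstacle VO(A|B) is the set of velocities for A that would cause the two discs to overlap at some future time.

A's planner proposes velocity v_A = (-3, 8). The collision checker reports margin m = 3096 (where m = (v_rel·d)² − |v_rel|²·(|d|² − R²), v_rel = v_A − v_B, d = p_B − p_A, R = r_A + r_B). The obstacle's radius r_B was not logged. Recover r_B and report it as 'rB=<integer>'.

m = 3096
d = (-6, 10);  v_rel = (-7, 3),  |v_rel|² = 58
v_rel×d = (-7)·(10) − (3)·(-6) = -52
since m = R²·58 − (-52)²:  R² = (2704 + 3096) / 58 = 100
R = √100 = 10  ⇒  r_B = 10 − 7 = 3

rB=3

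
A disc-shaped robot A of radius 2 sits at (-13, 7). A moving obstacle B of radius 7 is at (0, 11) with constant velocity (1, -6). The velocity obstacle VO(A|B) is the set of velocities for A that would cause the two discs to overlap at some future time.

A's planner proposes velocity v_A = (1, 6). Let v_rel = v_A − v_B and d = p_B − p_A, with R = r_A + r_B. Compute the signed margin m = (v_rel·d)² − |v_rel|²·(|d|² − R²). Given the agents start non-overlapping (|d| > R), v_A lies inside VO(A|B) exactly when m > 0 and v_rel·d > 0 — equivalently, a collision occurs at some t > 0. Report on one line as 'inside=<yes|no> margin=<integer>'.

d = (13, 4),  |d|² = 185;  R = 2+7 = 9,  c = 185−9² = 104
v_rel = (0, 12),  |v_rel|² = 144;  v_rel·d = (0)·(13) + (12)·(4) = 48
144·t² − 96·t + 104 = 0  ⇒  m = 48² − 144·104 = -12672
m = -12672 < 0,  v_rel·d = 48 > 0  ⇒  outside

inside=no margin=-12672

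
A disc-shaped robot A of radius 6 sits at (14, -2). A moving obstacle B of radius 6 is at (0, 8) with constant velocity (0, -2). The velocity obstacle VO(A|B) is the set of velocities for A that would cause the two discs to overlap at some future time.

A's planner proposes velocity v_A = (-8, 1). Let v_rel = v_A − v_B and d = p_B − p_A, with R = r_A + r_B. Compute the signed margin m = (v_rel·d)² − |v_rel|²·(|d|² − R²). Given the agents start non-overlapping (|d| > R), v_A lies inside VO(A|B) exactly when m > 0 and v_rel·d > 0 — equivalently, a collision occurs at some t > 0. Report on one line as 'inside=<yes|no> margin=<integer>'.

d = (-14, 10),  |d|² = 296;  R = 6+6 = 12,  c = 296−12² = 152
v_rel = (-8, 3),  |v_rel|² = 73;  v_rel·d = (-8)·(-14) + (3)·(10) = 142
73·t² − 284·t + 152 = 0  ⇒  m = 142² − 73·152 = 9068
m = 9068 > 0,  v_rel·d = 142 > 0  ⇒  inside

inside=yes margin=9068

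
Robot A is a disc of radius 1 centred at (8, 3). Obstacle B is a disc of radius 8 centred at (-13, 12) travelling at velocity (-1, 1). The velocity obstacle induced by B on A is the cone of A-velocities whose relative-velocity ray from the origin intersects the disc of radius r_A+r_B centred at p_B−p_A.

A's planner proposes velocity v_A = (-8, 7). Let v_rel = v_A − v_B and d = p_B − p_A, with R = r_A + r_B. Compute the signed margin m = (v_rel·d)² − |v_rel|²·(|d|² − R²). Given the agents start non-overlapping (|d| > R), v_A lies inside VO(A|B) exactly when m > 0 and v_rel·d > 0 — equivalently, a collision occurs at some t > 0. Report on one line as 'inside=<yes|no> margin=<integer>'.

d = (-21, 9),  |d|² = 522;  R = 1+8 = 9,  c = 522−9² = 441
v_rel = (-7, 6),  |v_rel|² = 85;  v_rel·d = (-7)·(-21) + (6)·(9) = 201
85·t² − 402·t + 441 = 0  ⇒  m = 201² − 85·441 = 2916
m = 2916 > 0,  v_rel·d = 201 > 0  ⇒  inside

inside=yes margin=2916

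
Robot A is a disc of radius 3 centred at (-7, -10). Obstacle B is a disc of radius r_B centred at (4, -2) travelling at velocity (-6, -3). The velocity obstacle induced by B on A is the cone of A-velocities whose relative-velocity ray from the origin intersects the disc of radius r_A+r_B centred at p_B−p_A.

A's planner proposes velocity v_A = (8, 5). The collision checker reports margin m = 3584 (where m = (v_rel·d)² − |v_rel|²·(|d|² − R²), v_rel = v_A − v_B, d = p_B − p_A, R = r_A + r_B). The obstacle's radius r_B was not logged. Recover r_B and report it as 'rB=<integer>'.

m = 3584
d = (11, 8);  v_rel = (14, 8),  |v_rel|² = 260
v_rel×d = (14)·(8) − (8)·(11) = 24
since m = R²·260 − 24²:  R² = (576 + 3584) / 260 = 16
R = √16 = 4  ⇒  r_B = 4 − 3 = 1

rB=1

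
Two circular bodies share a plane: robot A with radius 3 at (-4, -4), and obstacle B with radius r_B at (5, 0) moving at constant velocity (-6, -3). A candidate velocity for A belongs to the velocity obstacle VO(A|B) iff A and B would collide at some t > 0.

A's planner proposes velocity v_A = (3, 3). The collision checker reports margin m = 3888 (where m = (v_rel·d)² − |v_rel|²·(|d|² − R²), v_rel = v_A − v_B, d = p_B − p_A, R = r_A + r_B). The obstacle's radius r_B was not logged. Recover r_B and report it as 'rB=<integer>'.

m = 3888
d = (9, 4);  v_rel = (9, 6),  |v_rel|² = 117
v_rel×d = (9)·(4) − (6)·(9) = -18
since m = R²·117 − (-18)²:  R² = (324 + 3888) / 117 = 36
R = √36 = 6  ⇒  r_B = 6 − 3 = 3

rB=3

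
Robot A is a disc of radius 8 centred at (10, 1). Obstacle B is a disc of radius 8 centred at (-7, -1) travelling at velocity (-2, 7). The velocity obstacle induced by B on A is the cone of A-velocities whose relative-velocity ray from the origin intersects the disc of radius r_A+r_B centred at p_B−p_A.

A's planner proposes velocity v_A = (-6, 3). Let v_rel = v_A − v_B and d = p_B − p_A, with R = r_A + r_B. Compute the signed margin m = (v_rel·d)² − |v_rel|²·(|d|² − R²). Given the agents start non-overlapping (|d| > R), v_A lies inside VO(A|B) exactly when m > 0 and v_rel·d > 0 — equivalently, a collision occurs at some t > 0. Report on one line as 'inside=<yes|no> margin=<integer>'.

d = (-17, -2),  |d|² = 293;  R = 8+8 = 16,  c = 293−16² = 37
v_rel = (-4, -4),  |v_rel|² = 32;  v_rel·d = (-4)·(-17) + (-4)·(-2) = 76
32·t² − 152·t + 37 = 0  ⇒  m = 76² − 32·37 = 4592
m = 4592 > 0,  v_rel·d = 76 > 0  ⇒  inside

inside=yes margin=4592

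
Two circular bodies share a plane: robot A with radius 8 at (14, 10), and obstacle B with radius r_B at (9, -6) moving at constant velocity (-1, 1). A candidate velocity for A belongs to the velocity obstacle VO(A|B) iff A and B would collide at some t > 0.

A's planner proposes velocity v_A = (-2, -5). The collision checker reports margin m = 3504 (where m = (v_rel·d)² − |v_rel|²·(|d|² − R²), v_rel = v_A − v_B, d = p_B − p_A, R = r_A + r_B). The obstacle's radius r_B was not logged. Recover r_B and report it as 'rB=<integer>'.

m = 3504
d = (-5, -16);  v_rel = (-1, -6),  |v_rel|² = 37
v_rel×d = (-1)·(-16) − (-6)·(-5) = -14
since m = R²·37 − (-14)²:  R² = (196 + 3504) / 37 = 100
R = √100 = 10  ⇒  r_B = 10 − 8 = 2

rB=2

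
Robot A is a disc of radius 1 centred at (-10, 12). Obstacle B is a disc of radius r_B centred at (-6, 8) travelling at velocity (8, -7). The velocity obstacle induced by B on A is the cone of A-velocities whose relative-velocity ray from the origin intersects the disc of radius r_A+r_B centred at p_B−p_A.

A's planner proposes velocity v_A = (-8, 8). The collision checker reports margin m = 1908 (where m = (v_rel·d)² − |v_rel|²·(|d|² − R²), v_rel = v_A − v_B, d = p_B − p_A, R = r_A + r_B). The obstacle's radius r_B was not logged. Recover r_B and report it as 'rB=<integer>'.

m = 1908
d = (4, -4);  v_rel = (-16, 15),  |v_rel|² = 481
v_rel×d = (-16)·(-4) − (15)·(4) = 4
since m = R²·481 − 4²:  R² = (16 + 1908) / 481 = 4
R = √4 = 2  ⇒  r_B = 2 − 1 = 1

rB=1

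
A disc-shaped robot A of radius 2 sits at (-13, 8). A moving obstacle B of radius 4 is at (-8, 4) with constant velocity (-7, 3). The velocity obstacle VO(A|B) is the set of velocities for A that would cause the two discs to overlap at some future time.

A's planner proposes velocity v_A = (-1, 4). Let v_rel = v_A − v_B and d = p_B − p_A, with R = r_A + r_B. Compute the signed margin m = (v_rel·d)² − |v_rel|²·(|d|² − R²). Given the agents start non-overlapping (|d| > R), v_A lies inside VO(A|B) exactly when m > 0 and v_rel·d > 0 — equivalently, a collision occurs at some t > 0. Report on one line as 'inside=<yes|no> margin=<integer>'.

d = (5, -4),  |d|² = 41;  R = 2+4 = 6,  c = 41−6² = 5
v_rel = (6, 1),  |v_rel|² = 37;  v_rel·d = (6)·(5) + (1)·(-4) = 26
37·t² − 52·t + 5 = 0  ⇒  m = 26² − 37·5 = 491
m = 491 > 0,  v_rel·d = 26 > 0  ⇒  inside

inside=yes margin=491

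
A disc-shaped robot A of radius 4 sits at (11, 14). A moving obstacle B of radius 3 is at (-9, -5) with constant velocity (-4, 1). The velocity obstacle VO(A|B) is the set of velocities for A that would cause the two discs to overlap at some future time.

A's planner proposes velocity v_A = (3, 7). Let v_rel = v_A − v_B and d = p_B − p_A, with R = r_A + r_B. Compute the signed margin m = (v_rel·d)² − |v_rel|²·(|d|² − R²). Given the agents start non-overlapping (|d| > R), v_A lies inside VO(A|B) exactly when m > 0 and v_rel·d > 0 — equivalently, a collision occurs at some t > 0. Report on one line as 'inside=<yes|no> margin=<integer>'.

d = (-20, -19),  |d|² = 761;  R = 4+3 = 7,  c = 761−7² = 712
v_rel = (7, 6),  |v_rel|² = 85;  v_rel·d = (7)·(-20) + (6)·(-19) = -254
85·t² + 508·t + 712 = 0  ⇒  m = (-254)² − 85·712 = 3996
m = 3996 > 0,  v_rel·d = -254 < 0  ⇒  outside

inside=no margin=3996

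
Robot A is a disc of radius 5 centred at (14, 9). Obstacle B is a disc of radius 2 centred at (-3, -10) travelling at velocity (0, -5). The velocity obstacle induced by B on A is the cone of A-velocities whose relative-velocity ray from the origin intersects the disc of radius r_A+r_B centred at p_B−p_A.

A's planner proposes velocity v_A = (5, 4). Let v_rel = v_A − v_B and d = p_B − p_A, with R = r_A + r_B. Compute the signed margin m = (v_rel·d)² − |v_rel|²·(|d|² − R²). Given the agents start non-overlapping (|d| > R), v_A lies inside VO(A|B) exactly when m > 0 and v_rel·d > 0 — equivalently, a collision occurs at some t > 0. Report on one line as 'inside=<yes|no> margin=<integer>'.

d = (-17, -19),  |d|² = 650;  R = 5+2 = 7,  c = 650−7² = 601
v_rel = (5, 9),  |v_rel|² = 106;  v_rel·d = (5)·(-17) + (9)·(-19) = -256
106·t² + 512·t + 601 = 0  ⇒  m = (-256)² − 106·601 = 1830
m = 1830 > 0,  v_rel·d = -256 < 0  ⇒  outside

inside=no margin=1830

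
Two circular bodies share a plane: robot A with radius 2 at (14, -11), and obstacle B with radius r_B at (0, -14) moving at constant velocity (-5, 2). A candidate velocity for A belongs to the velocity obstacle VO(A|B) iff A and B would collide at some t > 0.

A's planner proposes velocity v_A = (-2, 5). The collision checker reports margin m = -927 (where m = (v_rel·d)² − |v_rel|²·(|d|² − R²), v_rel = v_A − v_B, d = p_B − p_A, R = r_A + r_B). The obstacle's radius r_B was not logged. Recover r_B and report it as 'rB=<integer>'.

m = -927
d = (-14, -3);  v_rel = (3, 3),  |v_rel|² = 18
v_rel×d = (3)·(-3) − (3)·(-14) = 33
since m = R²·18 − 33²:  R² = (1089 + -927) / 18 = 9
R = √9 = 3  ⇒  r_B = 3 − 2 = 1

rB=1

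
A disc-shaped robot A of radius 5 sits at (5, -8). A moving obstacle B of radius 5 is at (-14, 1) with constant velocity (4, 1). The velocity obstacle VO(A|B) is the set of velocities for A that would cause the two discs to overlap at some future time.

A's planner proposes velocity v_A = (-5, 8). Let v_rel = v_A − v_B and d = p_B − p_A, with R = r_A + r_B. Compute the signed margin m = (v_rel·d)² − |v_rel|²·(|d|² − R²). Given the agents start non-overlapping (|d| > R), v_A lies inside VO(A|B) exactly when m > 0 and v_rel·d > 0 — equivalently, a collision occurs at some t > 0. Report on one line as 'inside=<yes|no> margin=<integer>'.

d = (-19, 9),  |d|² = 442;  R = 5+5 = 10,  c = 442−10² = 342
v_rel = (-9, 7),  |v_rel|² = 130;  v_rel·d = (-9)·(-19) + (7)·(9) = 234
130·t² − 468·t + 342 = 0  ⇒  m = 234² − 130·342 = 10296
m = 10296 > 0,  v_rel·d = 234 > 0  ⇒  inside

inside=yes margin=10296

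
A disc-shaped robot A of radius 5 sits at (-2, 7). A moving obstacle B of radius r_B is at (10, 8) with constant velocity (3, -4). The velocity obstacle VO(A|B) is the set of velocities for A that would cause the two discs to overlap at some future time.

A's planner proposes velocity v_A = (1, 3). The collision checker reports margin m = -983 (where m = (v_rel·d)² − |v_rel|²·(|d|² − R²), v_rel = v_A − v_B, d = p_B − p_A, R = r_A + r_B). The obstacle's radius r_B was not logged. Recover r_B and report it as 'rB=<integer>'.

m = -983
d = (12, 1);  v_rel = (-2, 7),  |v_rel|² = 53
v_rel×d = (-2)·(1) − (7)·(12) = -86
since m = R²·53 − (-86)²:  R² = (7396 + -983) / 53 = 121
R = √121 = 11  ⇒  r_B = 11 − 5 = 6

rB=6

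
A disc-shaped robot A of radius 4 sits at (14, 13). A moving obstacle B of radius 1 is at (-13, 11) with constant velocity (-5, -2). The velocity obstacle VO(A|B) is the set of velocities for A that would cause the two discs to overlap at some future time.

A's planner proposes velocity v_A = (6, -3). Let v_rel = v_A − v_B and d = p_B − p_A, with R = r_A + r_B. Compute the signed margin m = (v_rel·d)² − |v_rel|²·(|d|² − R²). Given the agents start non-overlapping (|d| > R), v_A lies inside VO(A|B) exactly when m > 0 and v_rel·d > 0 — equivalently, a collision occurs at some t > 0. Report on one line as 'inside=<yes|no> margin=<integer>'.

d = (-27, -2),  |d|² = 733;  R = 4+1 = 5,  c = 733−5² = 708
v_rel = (11, -1),  |v_rel|² = 122;  v_rel·d = (11)·(-27) + (-1)·(-2) = -295
122·t² + 590·t + 708 = 0  ⇒  m = (-295)² − 122·708 = 649
m = 649 > 0,  v_rel·d = -295 < 0  ⇒  outside

inside=no margin=649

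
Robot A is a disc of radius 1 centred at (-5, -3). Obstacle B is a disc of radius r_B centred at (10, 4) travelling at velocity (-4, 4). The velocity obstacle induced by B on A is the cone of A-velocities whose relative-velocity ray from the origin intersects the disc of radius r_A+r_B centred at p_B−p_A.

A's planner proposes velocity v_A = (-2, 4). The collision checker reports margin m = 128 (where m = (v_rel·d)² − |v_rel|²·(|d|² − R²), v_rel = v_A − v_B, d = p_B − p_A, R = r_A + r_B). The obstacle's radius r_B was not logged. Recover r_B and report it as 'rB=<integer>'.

m = 128
d = (15, 7);  v_rel = (2, 0),  |v_rel|² = 4
v_rel×d = (2)·(7) − (0)·(15) = 14
since m = R²·4 − 14²:  R² = (196 + 128) / 4 = 81
R = √81 = 9  ⇒  r_B = 9 − 1 = 8

rB=8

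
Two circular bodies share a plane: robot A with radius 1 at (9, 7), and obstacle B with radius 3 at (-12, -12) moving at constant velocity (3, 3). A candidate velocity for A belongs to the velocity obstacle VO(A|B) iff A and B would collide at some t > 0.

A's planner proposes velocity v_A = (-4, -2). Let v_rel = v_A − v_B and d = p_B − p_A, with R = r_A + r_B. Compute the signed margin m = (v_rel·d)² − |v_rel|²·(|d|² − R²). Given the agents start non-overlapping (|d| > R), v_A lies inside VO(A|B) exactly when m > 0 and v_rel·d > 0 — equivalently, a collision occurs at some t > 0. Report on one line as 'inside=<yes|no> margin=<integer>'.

d = (-21, -19),  |d|² = 802;  R = 1+3 = 4,  c = 802−4² = 786
v_rel = (-7, -5),  |v_rel|² = 74;  v_rel·d = (-7)·(-21) + (-5)·(-19) = 242
74·t² − 484·t + 786 = 0  ⇒  m = 242² − 74·786 = 400
m = 400 > 0,  v_rel·d = 242 > 0  ⇒  inside

inside=yes margin=400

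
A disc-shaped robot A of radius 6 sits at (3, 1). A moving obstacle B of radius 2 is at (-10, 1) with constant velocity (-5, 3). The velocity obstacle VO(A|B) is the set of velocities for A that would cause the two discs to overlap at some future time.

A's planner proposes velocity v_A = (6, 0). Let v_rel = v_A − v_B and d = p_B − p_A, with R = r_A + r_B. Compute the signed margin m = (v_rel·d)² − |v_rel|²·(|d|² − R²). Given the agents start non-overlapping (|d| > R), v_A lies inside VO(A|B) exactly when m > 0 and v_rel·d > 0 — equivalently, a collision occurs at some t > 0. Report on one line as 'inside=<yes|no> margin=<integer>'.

d = (-13, 0),  |d|² = 169;  R = 6+2 = 8,  c = 169−8² = 105
v_rel = (11, -3),  |v_rel|² = 130;  v_rel·d = (11)·(-13) + (-3)·(0) = -143
130·t² + 286·t + 105 = 0  ⇒  m = (-143)² − 130·105 = 6799
m = 6799 > 0,  v_rel·d = -143 < 0  ⇒  outside

inside=no margin=6799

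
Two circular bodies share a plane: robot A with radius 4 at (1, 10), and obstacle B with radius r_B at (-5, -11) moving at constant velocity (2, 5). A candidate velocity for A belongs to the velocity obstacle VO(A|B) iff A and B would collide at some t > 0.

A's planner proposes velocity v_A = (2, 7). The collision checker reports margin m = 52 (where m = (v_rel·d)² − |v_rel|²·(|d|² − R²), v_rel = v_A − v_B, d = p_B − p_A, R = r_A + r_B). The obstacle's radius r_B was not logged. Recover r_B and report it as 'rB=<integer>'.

m = 52
d = (-6, -21);  v_rel = (0, 2),  |v_rel|² = 4
v_rel×d = (0)·(-21) − (2)·(-6) = 12
since m = R²·4 − 12²:  R² = (144 + 52) / 4 = 49
R = √49 = 7  ⇒  r_B = 7 − 4 = 3

rB=3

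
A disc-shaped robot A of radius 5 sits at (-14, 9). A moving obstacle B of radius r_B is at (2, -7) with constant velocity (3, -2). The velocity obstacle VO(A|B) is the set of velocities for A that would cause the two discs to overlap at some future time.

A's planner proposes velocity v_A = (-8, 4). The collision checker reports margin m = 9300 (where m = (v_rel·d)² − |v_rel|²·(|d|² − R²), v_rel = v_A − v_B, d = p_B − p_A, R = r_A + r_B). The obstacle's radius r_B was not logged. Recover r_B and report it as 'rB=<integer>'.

m = 9300
d = (16, -16);  v_rel = (-11, 6),  |v_rel|² = 157
v_rel×d = (-11)·(-16) − (6)·(16) = 80
since m = R²·157 − 80²:  R² = (6400 + 9300) / 157 = 100
R = √100 = 10  ⇒  r_B = 10 − 5 = 5

rB=5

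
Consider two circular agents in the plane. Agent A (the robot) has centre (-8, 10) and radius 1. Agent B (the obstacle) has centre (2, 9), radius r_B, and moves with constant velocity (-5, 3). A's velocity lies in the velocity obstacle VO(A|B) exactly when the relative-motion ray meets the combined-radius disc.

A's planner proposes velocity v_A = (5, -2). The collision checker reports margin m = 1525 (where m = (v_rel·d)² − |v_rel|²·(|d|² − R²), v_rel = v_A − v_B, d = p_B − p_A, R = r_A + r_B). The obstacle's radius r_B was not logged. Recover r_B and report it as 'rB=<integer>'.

m = 1525
d = (10, -1);  v_rel = (10, -5),  |v_rel|² = 125
v_rel×d = (10)·(-1) − (-5)·(10) = 40
since m = R²·125 − 40²:  R² = (1600 + 1525) / 125 = 25
R = √25 = 5  ⇒  r_B = 5 − 1 = 4

rB=4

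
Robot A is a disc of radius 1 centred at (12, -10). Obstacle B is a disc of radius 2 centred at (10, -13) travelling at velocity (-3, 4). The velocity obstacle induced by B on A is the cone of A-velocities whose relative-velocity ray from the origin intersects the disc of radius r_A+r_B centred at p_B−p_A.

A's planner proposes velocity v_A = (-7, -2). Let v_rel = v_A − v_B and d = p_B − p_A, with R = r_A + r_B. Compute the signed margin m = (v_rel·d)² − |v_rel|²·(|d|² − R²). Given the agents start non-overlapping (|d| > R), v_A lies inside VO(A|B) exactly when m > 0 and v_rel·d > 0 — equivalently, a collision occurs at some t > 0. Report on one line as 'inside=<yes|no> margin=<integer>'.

d = (-2, -3),  |d|² = 13;  R = 1+2 = 3,  c = 13−3² = 4
v_rel = (-4, -6),  |v_rel|² = 52;  v_rel·d = (-4)·(-2) + (-6)·(-3) = 26
52·t² − 52·t + 4 = 0  ⇒  m = 26² − 52·4 = 468
m = 468 > 0,  v_rel·d = 26 > 0  ⇒  inside

inside=yes margin=468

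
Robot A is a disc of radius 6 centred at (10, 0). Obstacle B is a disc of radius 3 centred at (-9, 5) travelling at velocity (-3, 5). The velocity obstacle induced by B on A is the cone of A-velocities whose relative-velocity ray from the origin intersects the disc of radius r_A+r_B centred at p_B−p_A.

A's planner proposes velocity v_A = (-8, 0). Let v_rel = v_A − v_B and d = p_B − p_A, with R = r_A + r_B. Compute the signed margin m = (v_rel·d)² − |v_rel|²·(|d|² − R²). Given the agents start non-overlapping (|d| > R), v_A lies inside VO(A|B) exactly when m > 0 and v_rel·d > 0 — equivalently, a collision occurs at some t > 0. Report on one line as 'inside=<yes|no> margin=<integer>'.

d = (-19, 5),  |d|² = 386;  R = 6+3 = 9,  c = 386−9² = 305
v_rel = (-5, -5),  |v_rel|² = 50;  v_rel·d = (-5)·(-19) + (-5)·(5) = 70
50·t² − 140·t + 305 = 0  ⇒  m = 70² − 50·305 = -10350
m = -10350 < 0,  v_rel·d = 70 > 0  ⇒  outside

inside=no margin=-10350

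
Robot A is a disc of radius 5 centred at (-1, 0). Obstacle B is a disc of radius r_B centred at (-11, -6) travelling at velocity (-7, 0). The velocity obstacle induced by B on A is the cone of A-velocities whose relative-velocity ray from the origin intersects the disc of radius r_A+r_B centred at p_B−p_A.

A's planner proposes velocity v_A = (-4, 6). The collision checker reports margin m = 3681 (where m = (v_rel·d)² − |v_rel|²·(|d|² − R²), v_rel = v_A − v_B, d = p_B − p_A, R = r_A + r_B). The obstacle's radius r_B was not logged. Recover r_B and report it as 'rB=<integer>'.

m = 3681
d = (-10, -6);  v_rel = (3, 6),  |v_rel|² = 45
v_rel×d = (3)·(-6) − (6)·(-10) = 42
since m = R²·45 − 42²:  R² = (1764 + 3681) / 45 = 121
R = √121 = 11  ⇒  r_B = 11 − 5 = 6

rB=6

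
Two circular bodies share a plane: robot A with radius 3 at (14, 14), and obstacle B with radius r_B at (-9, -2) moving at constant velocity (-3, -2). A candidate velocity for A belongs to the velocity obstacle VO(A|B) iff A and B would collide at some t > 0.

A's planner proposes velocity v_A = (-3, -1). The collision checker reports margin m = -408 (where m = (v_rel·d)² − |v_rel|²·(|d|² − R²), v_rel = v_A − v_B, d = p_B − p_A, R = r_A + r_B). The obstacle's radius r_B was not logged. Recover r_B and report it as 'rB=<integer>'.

m = -408
d = (-23, -16);  v_rel = (0, 1),  |v_rel|² = 1
v_rel×d = (0)·(-16) − (1)·(-23) = 23
since m = R²·1 − 23²:  R² = (529 + -408) / 1 = 121
R = √121 = 11  ⇒  r_B = 11 − 3 = 8

rB=8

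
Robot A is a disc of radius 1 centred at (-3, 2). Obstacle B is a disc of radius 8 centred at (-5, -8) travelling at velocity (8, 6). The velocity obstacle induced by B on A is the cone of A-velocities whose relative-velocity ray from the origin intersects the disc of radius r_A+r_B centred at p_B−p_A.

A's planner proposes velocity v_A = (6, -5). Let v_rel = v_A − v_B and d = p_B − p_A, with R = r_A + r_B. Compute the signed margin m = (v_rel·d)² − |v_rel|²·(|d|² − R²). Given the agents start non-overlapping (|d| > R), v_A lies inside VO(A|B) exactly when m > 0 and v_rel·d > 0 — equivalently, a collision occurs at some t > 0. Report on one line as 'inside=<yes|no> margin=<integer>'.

d = (-2, -10),  |d|² = 104;  R = 1+8 = 9,  c = 104−9² = 23
v_rel = (-2, -11),  |v_rel|² = 125;  v_rel·d = (-2)·(-2) + (-11)·(-10) = 114
125·t² − 228·t + 23 = 0  ⇒  m = 114² − 125·23 = 10121
m = 10121 > 0,  v_rel·d = 114 > 0  ⇒  inside

inside=yes margin=10121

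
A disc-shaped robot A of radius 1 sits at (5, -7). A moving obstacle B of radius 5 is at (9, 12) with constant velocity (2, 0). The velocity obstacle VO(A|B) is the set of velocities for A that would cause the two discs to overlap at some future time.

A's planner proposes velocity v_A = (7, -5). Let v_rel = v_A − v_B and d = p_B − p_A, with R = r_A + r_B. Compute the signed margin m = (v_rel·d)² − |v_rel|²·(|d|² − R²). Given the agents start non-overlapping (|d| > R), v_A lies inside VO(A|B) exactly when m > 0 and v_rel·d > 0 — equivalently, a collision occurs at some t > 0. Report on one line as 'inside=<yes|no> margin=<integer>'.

d = (4, 19),  |d|² = 377;  R = 1+5 = 6,  c = 377−6² = 341
v_rel = (5, -5),  |v_rel|² = 50;  v_rel·d = (5)·(4) + (-5)·(19) = -75
50·t² + 150·t + 341 = 0  ⇒  m = (-75)² − 50·341 = -11425
m = -11425 < 0,  v_rel·d = -75 < 0  ⇒  outside

inside=no margin=-11425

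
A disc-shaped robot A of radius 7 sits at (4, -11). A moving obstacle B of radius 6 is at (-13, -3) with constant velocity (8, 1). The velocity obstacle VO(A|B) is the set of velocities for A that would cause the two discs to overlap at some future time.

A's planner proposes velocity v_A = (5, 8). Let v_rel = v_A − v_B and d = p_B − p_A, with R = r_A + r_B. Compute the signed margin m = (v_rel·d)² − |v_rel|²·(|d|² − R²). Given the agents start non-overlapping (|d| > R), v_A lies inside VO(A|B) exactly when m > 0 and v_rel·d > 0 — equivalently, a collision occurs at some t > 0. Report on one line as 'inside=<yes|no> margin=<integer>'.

d = (-17, 8),  |d|² = 353;  R = 7+6 = 13,  c = 353−13² = 184
v_rel = (-3, 7),  |v_rel|² = 58;  v_rel·d = (-3)·(-17) + (7)·(8) = 107
58·t² − 214·t + 184 = 0  ⇒  m = 107² − 58·184 = 777
m = 777 > 0,  v_rel·d = 107 > 0  ⇒  inside

inside=yes margin=777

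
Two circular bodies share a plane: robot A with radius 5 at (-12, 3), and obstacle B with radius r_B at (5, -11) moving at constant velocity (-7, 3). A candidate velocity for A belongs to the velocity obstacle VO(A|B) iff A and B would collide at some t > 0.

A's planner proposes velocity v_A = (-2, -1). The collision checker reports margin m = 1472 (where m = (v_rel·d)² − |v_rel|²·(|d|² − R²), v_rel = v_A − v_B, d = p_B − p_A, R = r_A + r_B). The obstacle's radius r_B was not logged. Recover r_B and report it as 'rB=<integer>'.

m = 1472
d = (17, -14);  v_rel = (5, -4),  |v_rel|² = 41
v_rel×d = (5)·(-14) − (-4)·(17) = -2
since m = R²·41 − (-2)²:  R² = (4 + 1472) / 41 = 36
R = √36 = 6  ⇒  r_B = 6 − 5 = 1

rB=1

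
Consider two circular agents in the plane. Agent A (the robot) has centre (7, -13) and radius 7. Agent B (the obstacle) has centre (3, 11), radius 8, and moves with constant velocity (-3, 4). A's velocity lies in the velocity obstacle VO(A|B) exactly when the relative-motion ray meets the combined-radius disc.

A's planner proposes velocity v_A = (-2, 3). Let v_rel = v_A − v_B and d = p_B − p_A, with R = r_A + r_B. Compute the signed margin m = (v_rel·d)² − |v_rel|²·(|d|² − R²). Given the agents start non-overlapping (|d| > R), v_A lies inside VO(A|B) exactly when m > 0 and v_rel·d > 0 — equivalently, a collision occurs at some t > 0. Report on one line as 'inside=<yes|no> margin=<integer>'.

d = (-4, 24),  |d|² = 592;  R = 7+8 = 15,  c = 592−15² = 367
v_rel = (1, -1),  |v_rel|² = 2;  v_rel·d = (1)·(-4) + (-1)·(24) = -28
2·t² + 56·t + 367 = 0  ⇒  m = (-28)² − 2·367 = 50
m = 50 > 0,  v_rel·d = -28 < 0  ⇒  outside

inside=no margin=50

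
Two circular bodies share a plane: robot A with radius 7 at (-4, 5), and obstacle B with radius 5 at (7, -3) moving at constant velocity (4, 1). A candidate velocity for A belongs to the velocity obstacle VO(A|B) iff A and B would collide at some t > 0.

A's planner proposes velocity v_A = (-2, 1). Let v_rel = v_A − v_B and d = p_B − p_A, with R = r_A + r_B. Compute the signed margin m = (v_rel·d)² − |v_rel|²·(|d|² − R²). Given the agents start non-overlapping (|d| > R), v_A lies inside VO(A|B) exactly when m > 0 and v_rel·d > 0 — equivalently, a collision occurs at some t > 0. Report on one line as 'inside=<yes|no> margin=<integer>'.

d = (11, -8),  |d|² = 185;  R = 7+5 = 12,  c = 185−12² = 41
v_rel = (-6, 0),  |v_rel|² = 36;  v_rel·d = (-6)·(11) + (0)·(-8) = -66
36·t² + 132·t + 41 = 0  ⇒  m = (-66)² − 36·41 = 2880
m = 2880 > 0,  v_rel·d = -66 < 0  ⇒  outside

inside=no margin=2880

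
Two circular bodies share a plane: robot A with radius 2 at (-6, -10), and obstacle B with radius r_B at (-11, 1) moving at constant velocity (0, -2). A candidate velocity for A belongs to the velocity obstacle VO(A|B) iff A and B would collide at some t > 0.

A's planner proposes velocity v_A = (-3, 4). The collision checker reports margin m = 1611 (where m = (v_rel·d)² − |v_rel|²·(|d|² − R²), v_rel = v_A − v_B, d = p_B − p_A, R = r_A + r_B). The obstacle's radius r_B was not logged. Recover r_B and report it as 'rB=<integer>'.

m = 1611
d = (-5, 11);  v_rel = (-3, 6),  |v_rel|² = 45
v_rel×d = (-3)·(11) − (6)·(-5) = -3
since m = R²·45 − (-3)²:  R² = (9 + 1611) / 45 = 36
R = √36 = 6  ⇒  r_B = 6 − 2 = 4

rB=4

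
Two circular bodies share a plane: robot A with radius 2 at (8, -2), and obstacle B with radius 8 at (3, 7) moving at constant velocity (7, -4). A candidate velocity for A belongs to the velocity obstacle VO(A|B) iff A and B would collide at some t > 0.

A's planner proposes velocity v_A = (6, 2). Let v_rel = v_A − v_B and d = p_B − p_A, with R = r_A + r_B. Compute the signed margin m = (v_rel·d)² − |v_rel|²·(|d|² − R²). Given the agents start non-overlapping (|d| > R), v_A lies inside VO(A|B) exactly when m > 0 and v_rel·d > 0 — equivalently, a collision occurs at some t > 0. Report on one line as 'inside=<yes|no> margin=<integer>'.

d = (-5, 9),  |d|² = 106;  R = 2+8 = 10,  c = 106−10² = 6
v_rel = (-1, 6),  |v_rel|² = 37;  v_rel·d = (-1)·(-5) + (6)·(9) = 59
37·t² − 118·t + 6 = 0  ⇒  m = 59² − 37·6 = 3259
m = 3259 > 0,  v_rel·d = 59 > 0  ⇒  inside

inside=yes margin=3259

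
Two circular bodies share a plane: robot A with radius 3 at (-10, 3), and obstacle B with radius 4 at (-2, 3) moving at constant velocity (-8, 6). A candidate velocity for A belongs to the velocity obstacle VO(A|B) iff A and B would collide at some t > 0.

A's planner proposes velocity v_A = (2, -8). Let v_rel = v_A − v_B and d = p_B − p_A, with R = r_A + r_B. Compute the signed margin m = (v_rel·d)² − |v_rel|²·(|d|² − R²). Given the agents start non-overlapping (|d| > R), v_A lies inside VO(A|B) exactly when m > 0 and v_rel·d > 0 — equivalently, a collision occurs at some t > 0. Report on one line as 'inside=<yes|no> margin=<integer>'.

d = (8, 0),  |d|² = 64;  R = 3+4 = 7,  c = 64−7² = 15
v_rel = (10, -14),  |v_rel|² = 296;  v_rel·d = (10)·(8) + (-14)·(0) = 80
296·t² − 160·t + 15 = 0  ⇒  m = 80² − 296·15 = 1960
m = 1960 > 0,  v_rel·d = 80 > 0  ⇒  inside

inside=yes margin=1960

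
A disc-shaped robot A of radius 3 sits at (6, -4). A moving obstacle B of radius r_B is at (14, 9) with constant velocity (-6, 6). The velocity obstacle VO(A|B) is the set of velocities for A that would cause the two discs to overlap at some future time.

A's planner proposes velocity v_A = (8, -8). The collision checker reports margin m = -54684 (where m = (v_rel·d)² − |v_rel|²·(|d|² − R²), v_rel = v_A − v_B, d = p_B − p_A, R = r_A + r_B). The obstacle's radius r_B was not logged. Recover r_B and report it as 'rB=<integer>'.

m = -54684
d = (8, 13);  v_rel = (14, -14),  |v_rel|² = 392
v_rel×d = (14)·(13) − (-14)·(8) = 294
since m = R²·392 − 294²:  R² = (86436 + -54684) / 392 = 81
R = √81 = 9  ⇒  r_B = 9 − 3 = 6

rB=6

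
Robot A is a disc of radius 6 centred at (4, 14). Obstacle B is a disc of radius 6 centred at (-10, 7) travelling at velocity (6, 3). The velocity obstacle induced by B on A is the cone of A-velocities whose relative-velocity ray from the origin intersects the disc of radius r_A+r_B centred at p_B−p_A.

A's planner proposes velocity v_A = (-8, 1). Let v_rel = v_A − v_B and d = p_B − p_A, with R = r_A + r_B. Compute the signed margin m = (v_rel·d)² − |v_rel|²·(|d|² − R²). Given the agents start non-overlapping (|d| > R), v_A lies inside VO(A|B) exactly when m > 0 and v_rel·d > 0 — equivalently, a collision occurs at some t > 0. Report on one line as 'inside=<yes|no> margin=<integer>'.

d = (-14, -7),  |d|² = 245;  R = 6+6 = 12,  c = 245−12² = 101
v_rel = (-14, -2),  |v_rel|² = 200;  v_rel·d = (-14)·(-14) + (-2)·(-7) = 210
200·t² − 420·t + 101 = 0  ⇒  m = 210² − 200·101 = 23900
m = 23900 > 0,  v_rel·d = 210 > 0  ⇒  inside

inside=yes margin=23900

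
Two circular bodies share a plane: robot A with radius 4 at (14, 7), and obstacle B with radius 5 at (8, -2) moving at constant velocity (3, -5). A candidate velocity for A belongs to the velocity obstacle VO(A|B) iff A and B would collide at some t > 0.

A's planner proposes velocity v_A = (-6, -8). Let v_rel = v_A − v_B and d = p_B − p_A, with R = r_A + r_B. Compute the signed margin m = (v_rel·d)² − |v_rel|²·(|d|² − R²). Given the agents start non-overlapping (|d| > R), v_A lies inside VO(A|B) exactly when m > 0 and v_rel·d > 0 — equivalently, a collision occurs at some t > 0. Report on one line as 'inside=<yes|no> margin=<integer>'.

d = (-6, -9),  |d|² = 117;  R = 4+5 = 9,  c = 117−9² = 36
v_rel = (-9, -3),  |v_rel|² = 90;  v_rel·d = (-9)·(-6) + (-3)·(-9) = 81
90·t² − 162·t + 36 = 0  ⇒  m = 81² − 90·36 = 3321
m = 3321 > 0,  v_rel·d = 81 > 0  ⇒  inside

inside=yes margin=3321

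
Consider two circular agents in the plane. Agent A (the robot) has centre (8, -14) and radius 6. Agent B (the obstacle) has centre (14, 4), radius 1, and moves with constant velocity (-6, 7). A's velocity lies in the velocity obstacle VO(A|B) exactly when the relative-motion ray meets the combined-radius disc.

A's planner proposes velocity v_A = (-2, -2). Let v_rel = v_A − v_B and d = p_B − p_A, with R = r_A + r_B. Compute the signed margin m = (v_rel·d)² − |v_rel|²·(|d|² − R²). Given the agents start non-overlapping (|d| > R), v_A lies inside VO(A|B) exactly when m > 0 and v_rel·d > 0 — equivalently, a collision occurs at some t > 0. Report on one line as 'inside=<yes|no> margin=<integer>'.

d = (6, 18),  |d|² = 360;  R = 6+1 = 7,  c = 360−7² = 311
v_rel = (4, -9),  |v_rel|² = 97;  v_rel·d = (4)·(6) + (-9)·(18) = -138
97·t² + 276·t + 311 = 0  ⇒  m = (-138)² − 97·311 = -11123
m = -11123 < 0,  v_rel·d = -138 < 0  ⇒  outside

inside=no margin=-11123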